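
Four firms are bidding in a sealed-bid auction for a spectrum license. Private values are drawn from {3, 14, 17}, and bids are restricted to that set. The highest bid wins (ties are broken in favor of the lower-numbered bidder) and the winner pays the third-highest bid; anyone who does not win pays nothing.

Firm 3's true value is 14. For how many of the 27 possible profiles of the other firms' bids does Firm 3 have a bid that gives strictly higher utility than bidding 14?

Others bid (3, 3, 17): truth gives 0; bid 17 gives 11 > 0. Violating.
Others bid (3, 14, 3): truth gives 0; bid 17 gives 11 > 0. Violating.
Others bid (14, 3, 3): truth gives 0; bid 17 gives 11 > 0. Violating.
Others bid (3, 3, 3): truth gives 11; no alternative beats it.
Others bid (3, 3, 14): truth gives 11; no alternative beats it.
(Checking all 27 profiles: 3 have a profitable deviation, 24 do not.)

3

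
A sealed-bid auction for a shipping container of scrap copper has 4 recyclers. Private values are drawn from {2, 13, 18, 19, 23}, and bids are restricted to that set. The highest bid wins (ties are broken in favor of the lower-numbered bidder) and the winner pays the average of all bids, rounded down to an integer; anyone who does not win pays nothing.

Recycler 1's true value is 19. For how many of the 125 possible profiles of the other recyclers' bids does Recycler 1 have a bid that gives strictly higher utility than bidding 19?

44

Others bid (2, 2, 2): truth gives 13; bid 2 gives 17 > 13. Violating.
Others bid (2, 2, 13): truth gives 10; bid 13 gives 12 > 10. Violating.
Others bid (2, 2, 23): truth gives 0; bid 23 gives 7 > 0. Violating.
Others bid (2, 13, 2): truth gives 10; bid 13 gives 12 > 10. Violating.
Others bid (2, 2, 18): truth gives 9; no alternative beats it.
Others bid (2, 2, 19): truth gives 9; no alternative beats it.
(Checking all 125 profiles: 44 have a profitable deviation, 81 do not.)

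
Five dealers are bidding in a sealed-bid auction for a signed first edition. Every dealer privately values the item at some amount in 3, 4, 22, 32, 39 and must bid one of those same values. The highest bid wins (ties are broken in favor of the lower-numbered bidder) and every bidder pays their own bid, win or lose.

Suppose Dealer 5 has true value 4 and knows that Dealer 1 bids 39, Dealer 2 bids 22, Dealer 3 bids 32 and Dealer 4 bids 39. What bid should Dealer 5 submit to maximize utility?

Bid 3: loses but pays 3, utility -3.
Bid 4: loses but pays 4, utility -4.
Bid 22: loses but pays 22, utility -22.
Bid 32: loses but pays 32, utility -32.
Bid 39: loses but pays 39, utility -39.
The best choice is 3 with utility -3.

3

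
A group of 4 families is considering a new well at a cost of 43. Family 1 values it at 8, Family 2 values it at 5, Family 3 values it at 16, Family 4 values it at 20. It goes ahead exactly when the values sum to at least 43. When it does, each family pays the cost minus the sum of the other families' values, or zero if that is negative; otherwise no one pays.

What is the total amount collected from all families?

Total value 49 ≥ cost 43, so it is built.
Family 1: others sum to 41; max(0, 43 - 41) = 2.
Family 2: others sum to 44; max(0, 43 - 44) = 0.
Family 3: others sum to 33; max(0, 43 - 33) = 10.
Family 4: others sum to 29; max(0, 43 - 29) = 14.
Total collected = 2 + 0 + 10 + 14 = 26.

26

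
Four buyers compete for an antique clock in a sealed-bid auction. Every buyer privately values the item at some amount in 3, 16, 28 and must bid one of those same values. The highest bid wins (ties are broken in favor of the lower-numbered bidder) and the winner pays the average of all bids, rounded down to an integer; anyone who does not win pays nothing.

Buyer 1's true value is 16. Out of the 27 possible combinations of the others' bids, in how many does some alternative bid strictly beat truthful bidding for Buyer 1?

Others bid (3, 3, 3): truth gives 10; bid 3 gives 13 > 10. Violating.
Others bid (3, 3, 28): truth gives 0; bid 28 gives 1 > 0. Violating.
Others bid (3, 28, 3): truth gives 0; bid 28 gives 1 > 0. Violating.
Others bid (28, 3, 3): truth gives 0; bid 28 gives 1 > 0. Violating.
Others bid (3, 3, 16): truth gives 7; no alternative beats it.
Others bid (3, 16, 3): truth gives 7; no alternative beats it.
(Checking all 27 profiles: 4 have a profitable deviation, 23 do not.)

4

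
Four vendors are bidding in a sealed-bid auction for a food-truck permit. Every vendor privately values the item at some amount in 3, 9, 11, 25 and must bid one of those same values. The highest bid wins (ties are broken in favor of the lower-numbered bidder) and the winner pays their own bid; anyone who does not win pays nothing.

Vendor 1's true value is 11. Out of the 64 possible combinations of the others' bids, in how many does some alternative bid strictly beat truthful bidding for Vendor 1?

8

Others bid (3, 3, 3): truth gives 0; bid 3 gives 8 > 0. Violating.
Others bid (3, 3, 9): truth gives 0; bid 9 gives 2 > 0. Violating.
Others bid (3, 9, 3): truth gives 0; bid 9 gives 2 > 0. Violating.
Others bid (3, 9, 9): truth gives 0; bid 9 gives 2 > 0. Violating.
Others bid (3, 3, 11): truth gives 0; no alternative beats it.
Others bid (3, 3, 25): truth gives 0; no alternative beats it.
(Checking all 64 profiles: 8 have a profitable deviation, 56 do not.)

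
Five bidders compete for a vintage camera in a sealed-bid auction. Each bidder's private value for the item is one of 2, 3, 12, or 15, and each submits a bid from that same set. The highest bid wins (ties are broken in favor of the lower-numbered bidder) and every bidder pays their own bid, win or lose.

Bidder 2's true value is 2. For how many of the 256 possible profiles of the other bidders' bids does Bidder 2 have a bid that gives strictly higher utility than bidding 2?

8

Others bid (2, 2, 2, 2): truth gives -2; bid 3 gives -1 > -2. Violating.
Others bid (2, 2, 2, 3): truth gives -2; bid 3 gives -1 > -2. Violating.
Others bid (2, 2, 3, 2): truth gives -2; bid 3 gives -1 > -2. Violating.
Others bid (2, 2, 3, 3): truth gives -2; bid 3 gives -1 > -2. Violating.
Others bid (2, 2, 2, 12): truth gives -2; no alternative beats it.
Others bid (2, 2, 2, 15): truth gives -2; no alternative beats it.
(Checking all 256 profiles: 8 have a profitable deviation, 248 do not.)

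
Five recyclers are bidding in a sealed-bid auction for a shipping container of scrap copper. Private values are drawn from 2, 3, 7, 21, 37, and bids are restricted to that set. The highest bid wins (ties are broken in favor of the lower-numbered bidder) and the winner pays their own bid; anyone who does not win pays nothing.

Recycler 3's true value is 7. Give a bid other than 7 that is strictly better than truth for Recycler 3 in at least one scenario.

3

Suppose Recycler 1 bids 2, Recycler 2 bids 2, Recycler 4 bids 2 and Recycler 5 bids 2.
Bid 7: wins, pays 7, utility 7 - 7 = 0.
Bid 3: wins, pays 3, utility 7 - 3 = 4.
So bidding 3 beats truth here (4 > 0).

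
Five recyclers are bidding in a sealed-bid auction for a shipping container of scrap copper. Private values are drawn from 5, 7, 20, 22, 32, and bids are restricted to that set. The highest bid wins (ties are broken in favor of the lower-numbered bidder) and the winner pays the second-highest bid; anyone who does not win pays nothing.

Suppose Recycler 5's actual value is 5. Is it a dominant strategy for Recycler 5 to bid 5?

Check each profile of the others' bids and compare truth against every alternative bid.
Others bid (5, 5, 5, 5): truth gives 0, best alternative gives 0.
Others bid (5, 5, 5, 7): truth gives 0, best alternative gives 0.
Others bid (5, 5, 5, 20): truth gives 0, best alternative gives 0.
Others bid (5, 5, 5, 22): truth gives 0, best alternative gives 0.
Others bid (5, 5, 5, 32): truth gives 0, best alternative gives 0.
Others bid (5, 5, 7, 5): truth gives 0, best alternative gives 0.
(Remaining 619 profiles checked similarly; truth is weakly best in each.)
In every case the truthful bid is at least as good as any alternative, so it is a dominant strategy.

Yes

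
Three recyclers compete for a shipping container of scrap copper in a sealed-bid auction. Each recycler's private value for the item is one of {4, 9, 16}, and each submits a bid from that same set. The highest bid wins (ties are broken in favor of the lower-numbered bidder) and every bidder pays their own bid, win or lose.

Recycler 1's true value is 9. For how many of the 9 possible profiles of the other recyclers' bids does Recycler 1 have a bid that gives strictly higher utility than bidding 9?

Others bid (4, 4): truth gives 0; bid 4 gives 5 > 0. Violating.
Others bid (4, 16): truth gives -9; bid 4 gives -4 > -9. Violating.
Others bid (9, 16): truth gives -9; bid 4 gives -4 > -9. Violating.
Others bid (16, 4): truth gives -9; bid 4 gives -4 > -9. Violating.
Others bid (4, 9): truth gives 0; no alternative beats it.
Others bid (9, 4): truth gives 0; no alternative beats it.
(Checking all 9 profiles: 6 have a profitable deviation, 3 do not.)

6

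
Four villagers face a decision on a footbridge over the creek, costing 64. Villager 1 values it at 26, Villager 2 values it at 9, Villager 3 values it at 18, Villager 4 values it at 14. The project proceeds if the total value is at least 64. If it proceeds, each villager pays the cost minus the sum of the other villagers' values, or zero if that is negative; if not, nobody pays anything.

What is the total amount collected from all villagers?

55

Total value 67 ≥ cost 64, so it is built.
Villager 1: others sum to 41; max(0, 64 - 41) = 23.
Villager 2: others sum to 58; max(0, 64 - 58) = 6.
Villager 3: others sum to 49; max(0, 64 - 49) = 15.
Villager 4: others sum to 53; max(0, 64 - 53) = 11.
Total collected = 23 + 6 + 15 + 11 = 55.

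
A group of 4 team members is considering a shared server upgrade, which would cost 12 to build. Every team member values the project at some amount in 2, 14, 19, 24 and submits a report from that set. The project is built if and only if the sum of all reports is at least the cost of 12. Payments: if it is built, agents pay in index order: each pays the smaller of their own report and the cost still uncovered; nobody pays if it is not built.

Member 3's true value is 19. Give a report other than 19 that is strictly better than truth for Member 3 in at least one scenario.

2

Suppose Member 1 reports 2, Member 2 reports 2 and Member 4 reports 14.
Report 19: project built, pays 8, utility 19 - 8 = 11.
Report 2: project built, pays 2, utility 19 - 2 = 17.
So reporting 2 beats truth here (17 > 11).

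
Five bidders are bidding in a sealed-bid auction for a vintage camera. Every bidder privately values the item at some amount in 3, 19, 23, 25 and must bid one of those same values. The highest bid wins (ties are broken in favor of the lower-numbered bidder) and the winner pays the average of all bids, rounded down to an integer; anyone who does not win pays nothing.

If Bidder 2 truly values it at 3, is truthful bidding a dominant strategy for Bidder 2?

Check each profile of the others' bids and compare truth against every alternative bid.
Others bid (3, 19, 19, 19): truth gives 0, best alternative gives -12.
Others bid (3, 3, 19, 19): truth gives 0, best alternative gives -9.
Others bid (3, 19, 3, 19): truth gives 0, best alternative gives -9.
Others bid (3, 19, 19, 3): truth gives 0, best alternative gives -9.
Others bid (3, 3, 3, 19): truth gives 0, best alternative gives -6.
Others bid (3, 3, 19, 3): truth gives 0, best alternative gives -6.
(Remaining 250 profiles checked similarly; truth is weakly best in each.)
In every case the truthful bid is at least as good as any alternative, so it is a dominant strategy.

Yes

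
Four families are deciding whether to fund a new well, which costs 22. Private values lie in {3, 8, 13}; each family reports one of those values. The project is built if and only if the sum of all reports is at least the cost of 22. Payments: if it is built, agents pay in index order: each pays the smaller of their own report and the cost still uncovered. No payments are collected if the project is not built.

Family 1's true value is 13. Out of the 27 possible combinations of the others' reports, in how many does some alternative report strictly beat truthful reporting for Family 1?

26

Others report (3, 3, 8): truth gives 0; report 8 gives 5 > 0. Violating.
Others report (3, 3, 13): truth gives 0; report 3 gives 10 > 0. Violating.
Others report (3, 8, 3): truth gives 0; report 8 gives 5 > 0. Violating.
Others report (3, 8, 8): truth gives 0; report 3 gives 10 > 0. Violating.
Others report (3, 3, 3): truth gives 0; no alternative beats it.
(Checking all 27 profiles: 26 have a profitable deviation, 1 does not.)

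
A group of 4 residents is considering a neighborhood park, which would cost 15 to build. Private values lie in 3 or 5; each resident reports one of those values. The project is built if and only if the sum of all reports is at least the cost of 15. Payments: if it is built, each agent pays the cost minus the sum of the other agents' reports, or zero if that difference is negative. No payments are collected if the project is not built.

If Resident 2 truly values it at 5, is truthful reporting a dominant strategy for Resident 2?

Yes

Check each profile of the others' reports and compare truth against every alternative report.
Others report (3, 3, 5): truth gives 1, best alternative gives 0.
Others report (3, 5, 3): truth gives 1, best alternative gives 0.
Others report (5, 3, 3): truth gives 1, best alternative gives 0.
Others report (5, 5, 5): truth gives 5, best alternative gives 5.
Others report (3, 5, 5): truth gives 3, best alternative gives 3.
Others report (5, 3, 5): truth gives 3, best alternative gives 3.
(Remaining 2 profiles checked similarly; truth is weakly best in each.)
In every case the truthful report is at least as good as any alternative, so it is a dominant strategy.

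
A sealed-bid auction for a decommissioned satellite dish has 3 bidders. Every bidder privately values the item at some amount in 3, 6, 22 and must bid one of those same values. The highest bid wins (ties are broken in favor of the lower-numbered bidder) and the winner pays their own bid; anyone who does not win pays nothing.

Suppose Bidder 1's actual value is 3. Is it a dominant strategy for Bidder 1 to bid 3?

Check each profile of the others' bids and compare truth against every alternative bid.
Others bid (3, 3): truth gives 0, best alternative gives -3.
Others bid (3, 6): truth gives 0, best alternative gives -3.
Others bid (6, 3): truth gives 0, best alternative gives -3.
Others bid (6, 6): truth gives 0, best alternative gives -3.
Others bid (3, 22): truth gives 0, best alternative gives 0.
Others bid (6, 22): truth gives 0, best alternative gives 0.
(Remaining 3 profiles checked similarly; truth is weakly best in each.)
In every case the truthful bid is at least as good as any alternative, so it is a dominant strategy.

Yes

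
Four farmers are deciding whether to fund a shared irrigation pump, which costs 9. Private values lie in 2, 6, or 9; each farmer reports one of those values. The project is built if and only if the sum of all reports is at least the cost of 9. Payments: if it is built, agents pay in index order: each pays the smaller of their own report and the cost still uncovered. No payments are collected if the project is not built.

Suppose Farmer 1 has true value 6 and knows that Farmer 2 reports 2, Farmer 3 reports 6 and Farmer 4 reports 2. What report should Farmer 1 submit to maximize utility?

2

Report 2: project built, pays 2, utility 6 - 2 = 4.
Report 6: project built, pays 6, utility 6 - 6 = 0.
Report 9: project built, pays 9, utility 6 - 9 = -3.
The best choice is 2 with utility 4.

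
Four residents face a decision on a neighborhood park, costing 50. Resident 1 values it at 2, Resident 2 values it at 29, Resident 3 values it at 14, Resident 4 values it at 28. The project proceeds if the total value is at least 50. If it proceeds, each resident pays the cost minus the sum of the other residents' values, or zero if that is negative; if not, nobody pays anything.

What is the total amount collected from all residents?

Total value 73 ≥ cost 50, so it is built.
Resident 1: others sum to 71; max(0, 50 - 71) = 0.
Resident 2: others sum to 44; max(0, 50 - 44) = 6.
Resident 3: others sum to 59; max(0, 50 - 59) = 0.
Resident 4: others sum to 45; max(0, 50 - 45) = 5.
Total collected = 0 + 6 + 0 + 5 = 11.

11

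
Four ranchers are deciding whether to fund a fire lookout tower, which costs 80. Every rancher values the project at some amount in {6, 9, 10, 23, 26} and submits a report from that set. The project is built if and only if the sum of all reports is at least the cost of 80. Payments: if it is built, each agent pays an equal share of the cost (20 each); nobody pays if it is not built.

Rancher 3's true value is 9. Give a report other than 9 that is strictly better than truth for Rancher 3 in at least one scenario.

6

Suppose Rancher 1 reports 23, Rancher 2 reports 23 and Rancher 4 reports 26.
Report 9: project built, pays 20, utility 9 - 20 = -11.
Report 6: project not built, utility 0.
So reporting 6 beats truth here (0 > -11).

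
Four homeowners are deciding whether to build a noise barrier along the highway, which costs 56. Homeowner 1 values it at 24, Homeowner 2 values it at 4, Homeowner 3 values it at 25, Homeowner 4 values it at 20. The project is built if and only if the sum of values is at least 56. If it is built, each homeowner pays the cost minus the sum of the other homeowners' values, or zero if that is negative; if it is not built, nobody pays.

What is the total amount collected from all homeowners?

18

Total value 73 ≥ cost 56, so it is built.
Homeowner 1: others sum to 49; max(0, 56 - 49) = 7.
Homeowner 2: others sum to 69; max(0, 56 - 69) = 0.
Homeowner 3: others sum to 48; max(0, 56 - 48) = 8.
Homeowner 4: others sum to 53; max(0, 56 - 53) = 3.
Total collected = 7 + 0 + 8 + 3 = 18.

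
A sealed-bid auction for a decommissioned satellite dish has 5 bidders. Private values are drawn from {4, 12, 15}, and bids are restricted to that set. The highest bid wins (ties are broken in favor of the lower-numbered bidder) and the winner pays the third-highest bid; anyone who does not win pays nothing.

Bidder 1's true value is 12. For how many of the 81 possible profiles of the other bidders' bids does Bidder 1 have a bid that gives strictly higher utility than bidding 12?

4

Others bid (4, 4, 4, 15): truth gives 0; bid 15 gives 8 > 0. Violating.
Others bid (4, 4, 15, 4): truth gives 0; bid 15 gives 8 > 0. Violating.
Others bid (4, 15, 4, 4): truth gives 0; bid 15 gives 8 > 0. Violating.
Others bid (15, 4, 4, 4): truth gives 0; bid 15 gives 8 > 0. Violating.
Others bid (4, 4, 4, 4): truth gives 8; no alternative beats it.
Others bid (4, 4, 4, 12): truth gives 8; no alternative beats it.
(Checking all 81 profiles: 4 have a profitable deviation, 77 do not.)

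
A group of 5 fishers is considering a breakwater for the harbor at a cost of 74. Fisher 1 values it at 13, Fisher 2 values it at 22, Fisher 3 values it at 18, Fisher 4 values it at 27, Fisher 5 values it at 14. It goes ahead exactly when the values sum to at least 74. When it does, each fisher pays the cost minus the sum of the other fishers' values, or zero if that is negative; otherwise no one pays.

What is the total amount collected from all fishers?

Total value 94 ≥ cost 74, so it is built.
Fisher 1: others sum to 81; max(0, 74 - 81) = 0.
Fisher 2: others sum to 72; max(0, 74 - 72) = 2.
Fisher 3: others sum to 76; max(0, 74 - 76) = 0.
Fisher 4: others sum to 67; max(0, 74 - 67) = 7.
Fisher 5: others sum to 80; max(0, 74 - 80) = 0.
Total collected = 0 + 2 + 0 + 7 + 0 = 9.

9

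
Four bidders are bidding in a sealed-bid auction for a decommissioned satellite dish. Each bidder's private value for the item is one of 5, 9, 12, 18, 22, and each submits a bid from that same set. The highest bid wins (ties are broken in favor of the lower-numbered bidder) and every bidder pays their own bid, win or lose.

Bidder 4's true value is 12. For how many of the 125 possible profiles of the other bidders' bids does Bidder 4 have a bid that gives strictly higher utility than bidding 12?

118

Others bid (5, 5, 5): truth gives 0; bid 9 gives 3 > 0. Violating.
Others bid (5, 5, 12): truth gives -12; bid 5 gives -5 > -12. Violating.
Others bid (5, 5, 18): truth gives -12; bid 5 gives -5 > -12. Violating.
Others bid (5, 5, 22): truth gives -12; bid 5 gives -5 > -12. Violating.
Others bid (5, 5, 9): truth gives 0; no alternative beats it.
Others bid (5, 9, 5): truth gives 0; no alternative beats it.
(Checking all 125 profiles: 118 have a profitable deviation, 7 do not.)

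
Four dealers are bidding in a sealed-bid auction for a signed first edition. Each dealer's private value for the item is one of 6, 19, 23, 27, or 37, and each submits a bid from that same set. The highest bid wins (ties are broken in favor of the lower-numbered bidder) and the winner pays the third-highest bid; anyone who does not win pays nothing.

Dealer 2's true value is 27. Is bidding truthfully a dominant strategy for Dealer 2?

Consider the case where Dealer 1 bids 6, Dealer 3 bids 6 and Dealer 4 bids 37.
Truthful bid 27: loses, pays 0, utility 0.
Bid 37 instead: wins, pays 6, utility 27 - 6 = 21.
Since 21 > 0, bidding 37 is strictly better here, so truthful bidding is not dominant.

No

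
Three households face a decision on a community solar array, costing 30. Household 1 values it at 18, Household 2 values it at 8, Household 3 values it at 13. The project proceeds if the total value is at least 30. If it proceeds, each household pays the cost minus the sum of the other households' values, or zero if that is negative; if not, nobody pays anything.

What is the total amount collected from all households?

Total value 39 ≥ cost 30, so it is built.
Household 1: others sum to 21; max(0, 30 - 21) = 9.
Household 2: others sum to 31; max(0, 30 - 31) = 0.
Household 3: others sum to 26; max(0, 30 - 26) = 4.
Total collected = 9 + 0 + 4 = 13.

13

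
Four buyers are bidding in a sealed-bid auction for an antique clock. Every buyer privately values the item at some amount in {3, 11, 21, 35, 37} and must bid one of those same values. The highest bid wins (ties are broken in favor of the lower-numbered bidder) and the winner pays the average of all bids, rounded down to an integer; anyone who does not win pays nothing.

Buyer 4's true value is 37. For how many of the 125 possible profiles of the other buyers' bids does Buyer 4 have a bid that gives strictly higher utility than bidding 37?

21

Others bid (3, 3, 3): truth gives 26; bid 11 gives 32 > 26. Violating.
Others bid (3, 3, 11): truth gives 24; bid 21 gives 28 > 24. Violating.
Others bid (3, 3, 21): truth gives 21; bid 35 gives 22 > 21. Violating.
Others bid (3, 11, 3): truth gives 24; bid 21 gives 28 > 24. Violating.
Others bid (3, 3, 35): truth gives 18; no alternative beats it.
Others bid (3, 3, 37): truth gives 0; no alternative beats it.
(Checking all 125 profiles: 21 have a profitable deviation, 104 do not.)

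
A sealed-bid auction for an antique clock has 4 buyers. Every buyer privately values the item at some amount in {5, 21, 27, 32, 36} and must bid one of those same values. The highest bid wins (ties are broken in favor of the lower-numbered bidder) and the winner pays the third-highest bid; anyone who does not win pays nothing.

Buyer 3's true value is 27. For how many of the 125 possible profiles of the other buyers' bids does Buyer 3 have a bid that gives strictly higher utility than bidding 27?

24

Others bid (5, 5, 32): truth gives 0; bid 32 gives 22 > 0. Violating.
Others bid (5, 5, 36): truth gives 0; bid 36 gives 22 > 0. Violating.
Others bid (5, 21, 32): truth gives 0; bid 32 gives 6 > 0. Violating.
Others bid (5, 21, 36): truth gives 0; bid 36 gives 6 > 0. Violating.
Others bid (5, 5, 5): truth gives 22; no alternative beats it.
Others bid (5, 5, 21): truth gives 22; no alternative beats it.
(Checking all 125 profiles: 24 have a profitable deviation, 101 do not.)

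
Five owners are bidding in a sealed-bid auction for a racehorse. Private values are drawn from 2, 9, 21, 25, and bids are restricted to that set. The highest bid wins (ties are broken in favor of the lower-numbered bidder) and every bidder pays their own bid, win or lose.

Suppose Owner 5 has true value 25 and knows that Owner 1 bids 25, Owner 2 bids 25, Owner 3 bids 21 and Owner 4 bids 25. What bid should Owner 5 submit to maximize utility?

Bid 2: loses but pays 2, utility -2.
Bid 9: loses but pays 9, utility -9.
Bid 21: loses but pays 21, utility -21.
Bid 25: loses but pays 25, utility -25.
The best choice is 2 with utility -2.

2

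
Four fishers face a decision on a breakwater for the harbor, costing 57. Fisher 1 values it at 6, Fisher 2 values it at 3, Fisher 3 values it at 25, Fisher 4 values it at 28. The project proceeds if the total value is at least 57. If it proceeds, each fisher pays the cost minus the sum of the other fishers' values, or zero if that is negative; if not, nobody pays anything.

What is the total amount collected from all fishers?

Total value 62 ≥ cost 57, so it is built.
Fisher 1: others sum to 56; max(0, 57 - 56) = 1.
Fisher 2: others sum to 59; max(0, 57 - 59) = 0.
Fisher 3: others sum to 37; max(0, 57 - 37) = 20.
Fisher 4: others sum to 34; max(0, 57 - 34) = 23.
Total collected = 1 + 0 + 20 + 23 = 44.

44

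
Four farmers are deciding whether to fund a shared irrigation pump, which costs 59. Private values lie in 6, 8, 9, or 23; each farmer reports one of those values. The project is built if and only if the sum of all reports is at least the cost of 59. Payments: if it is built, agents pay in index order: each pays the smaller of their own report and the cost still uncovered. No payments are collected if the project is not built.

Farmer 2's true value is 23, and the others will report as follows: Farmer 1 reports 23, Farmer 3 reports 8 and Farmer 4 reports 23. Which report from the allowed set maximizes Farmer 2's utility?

6

Report 6: project built, pays 6, utility 23 - 6 = 17.
Report 8: project built, pays 8, utility 23 - 8 = 15.
Report 9: project built, pays 9, utility 23 - 9 = 14.
Report 23: project built, pays 23, utility 23 - 23 = 0.
The best choice is 6 with utility 17.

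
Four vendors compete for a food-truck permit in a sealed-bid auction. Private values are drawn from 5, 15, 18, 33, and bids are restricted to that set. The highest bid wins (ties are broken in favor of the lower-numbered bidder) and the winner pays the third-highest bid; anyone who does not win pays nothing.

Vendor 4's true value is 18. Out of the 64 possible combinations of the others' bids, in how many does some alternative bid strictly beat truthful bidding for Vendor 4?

12

Others bid (5, 5, 18): truth gives 0; bid 33 gives 13 > 0. Violating.
Others bid (5, 15, 18): truth gives 0; bid 33 gives 3 > 0. Violating.
Others bid (5, 18, 5): truth gives 0; bid 33 gives 13 > 0. Violating.
Others bid (5, 18, 15): truth gives 0; bid 33 gives 3 > 0. Violating.
Others bid (5, 5, 5): truth gives 13; no alternative beats it.
Others bid (5, 5, 15): truth gives 13; no alternative beats it.
(Checking all 64 profiles: 12 have a profitable deviation, 52 do not.)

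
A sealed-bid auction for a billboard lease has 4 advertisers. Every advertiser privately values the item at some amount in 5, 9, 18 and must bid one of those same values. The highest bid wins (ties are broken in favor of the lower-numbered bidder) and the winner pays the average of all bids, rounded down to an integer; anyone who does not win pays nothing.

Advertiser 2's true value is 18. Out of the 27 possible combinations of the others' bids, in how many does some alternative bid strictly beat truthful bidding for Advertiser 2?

4

Others bid (5, 5, 5): truth gives 10; bid 9 gives 12 > 10. Violating.
Others bid (5, 5, 9): truth gives 9; bid 9 gives 11 > 9. Violating.
Others bid (5, 9, 5): truth gives 9; bid 9 gives 11 > 9. Violating.
Others bid (5, 9, 9): truth gives 8; bid 9 gives 10 > 8. Violating.
Others bid (5, 5, 18): truth gives 7; no alternative beats it.
Others bid (5, 9, 18): truth gives 6; no alternative beats it.
(Checking all 27 profiles: 4 have a profitable deviation, 23 do not.)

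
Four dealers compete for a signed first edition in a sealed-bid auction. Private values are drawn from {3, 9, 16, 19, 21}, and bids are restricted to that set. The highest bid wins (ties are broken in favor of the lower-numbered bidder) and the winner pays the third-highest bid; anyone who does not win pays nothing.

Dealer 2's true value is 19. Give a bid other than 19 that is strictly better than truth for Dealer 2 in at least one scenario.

21

Suppose Dealer 1 bids 3, Dealer 3 bids 3 and Dealer 4 bids 21.
Bid 19: loses, pays 0, utility 0.
Bid 21: wins, pays 3, utility 19 - 3 = 16.
So bidding 21 beats truth here (16 > 0).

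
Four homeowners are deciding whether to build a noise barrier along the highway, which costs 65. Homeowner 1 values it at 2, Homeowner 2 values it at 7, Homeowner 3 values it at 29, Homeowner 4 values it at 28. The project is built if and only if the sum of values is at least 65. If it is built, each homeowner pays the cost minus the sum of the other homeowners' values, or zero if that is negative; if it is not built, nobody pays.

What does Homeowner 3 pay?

Total value 66 ≥ cost 65, so the project is built.
The other homeowners' values sum to 37.
Cost minus that sum is 65 - 37 = 28.

28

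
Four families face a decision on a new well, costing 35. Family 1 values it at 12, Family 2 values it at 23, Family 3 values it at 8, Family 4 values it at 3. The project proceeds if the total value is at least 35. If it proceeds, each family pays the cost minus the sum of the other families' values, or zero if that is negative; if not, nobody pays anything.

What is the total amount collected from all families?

Total value 46 ≥ cost 35, so it is built.
Family 1: others sum to 34; max(0, 35 - 34) = 1.
Family 2: others sum to 23; max(0, 35 - 23) = 12.
Family 3: others sum to 38; max(0, 35 - 38) = 0.
Family 4: others sum to 43; max(0, 35 - 43) = 0.
Total collected = 1 + 12 + 0 + 0 = 13.

13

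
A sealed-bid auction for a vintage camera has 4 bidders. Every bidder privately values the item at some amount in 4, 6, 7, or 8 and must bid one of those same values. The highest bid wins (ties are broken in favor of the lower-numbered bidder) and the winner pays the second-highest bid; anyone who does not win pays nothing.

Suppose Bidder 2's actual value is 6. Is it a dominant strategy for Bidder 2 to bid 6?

Yes

Check each profile of the others' bids and compare truth against every alternative bid.
Others bid (4, 4, 4): truth gives 2, best alternative gives 2.
Others bid (4, 4, 6): truth gives 0, best alternative gives 0.
Others bid (4, 4, 7): truth gives 0, best alternative gives 0.
Others bid (4, 4, 8): truth gives 0, best alternative gives 0.
Others bid (4, 6, 4): truth gives 0, best alternative gives 0.
Others bid (4, 6, 6): truth gives 0, best alternative gives 0.
(Remaining 58 profiles checked similarly; truth is weakly best in each.)
In every case the truthful bid is at least as good as any alternative, so it is a dominant strategy.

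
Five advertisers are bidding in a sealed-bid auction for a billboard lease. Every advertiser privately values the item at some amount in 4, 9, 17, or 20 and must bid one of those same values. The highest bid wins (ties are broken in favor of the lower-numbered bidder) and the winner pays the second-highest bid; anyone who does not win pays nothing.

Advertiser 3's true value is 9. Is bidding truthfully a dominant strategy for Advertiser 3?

Yes

Check each profile of the others' bids and compare truth against every alternative bid.
Others bid (4, 4, 4, 4): truth gives 5, best alternative gives 5.
Others bid (4, 4, 4, 9): truth gives 0, best alternative gives 0.
Others bid (4, 4, 4, 17): truth gives 0, best alternative gives 0.
Others bid (4, 4, 4, 20): truth gives 0, best alternative gives 0.
Others bid (4, 4, 9, 4): truth gives 0, best alternative gives 0.
Others bid (4, 4, 9, 9): truth gives 0, best alternative gives 0.
(Remaining 250 profiles checked similarly; truth is weakly best in each.)
In every case the truthful bid is at least as good as any alternative, so it is a dominant strategy.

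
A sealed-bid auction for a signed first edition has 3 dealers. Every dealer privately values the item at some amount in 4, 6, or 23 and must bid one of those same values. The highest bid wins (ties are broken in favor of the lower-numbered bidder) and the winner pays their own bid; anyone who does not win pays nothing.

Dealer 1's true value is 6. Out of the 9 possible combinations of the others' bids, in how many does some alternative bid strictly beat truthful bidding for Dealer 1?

1

Others bid (4, 4): truth gives 0; bid 4 gives 2 > 0. Violating.
Others bid (4, 6): truth gives 0; no alternative beats it.
Others bid (4, 23): truth gives 0; no alternative beats it.
(Checking all 9 profiles: 1 has a profitable deviation, 8 do not.)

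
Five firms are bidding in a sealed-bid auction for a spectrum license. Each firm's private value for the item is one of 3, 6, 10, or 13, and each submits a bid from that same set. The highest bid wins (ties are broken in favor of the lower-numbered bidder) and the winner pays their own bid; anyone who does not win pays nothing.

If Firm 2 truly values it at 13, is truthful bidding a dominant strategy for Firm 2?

Consider the case where Firm 1 bids 3, Firm 3 bids 3, Firm 4 bids 3 and Firm 5 bids 3.
Truthful bid 13: wins, pays 13, utility 13 - 13 = 0.
Bid 6 instead: wins, pays 6, utility 13 - 6 = 7.
Since 7 > 0, bidding 6 is strictly better here, so truthful bidding is not dominant.

No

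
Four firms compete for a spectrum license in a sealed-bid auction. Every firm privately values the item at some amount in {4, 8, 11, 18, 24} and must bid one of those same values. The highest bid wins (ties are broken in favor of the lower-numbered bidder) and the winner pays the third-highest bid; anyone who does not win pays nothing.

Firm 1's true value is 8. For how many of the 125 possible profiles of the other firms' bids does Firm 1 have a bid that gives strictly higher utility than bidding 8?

Others bid (4, 4, 11): truth gives 0; bid 11 gives 4 > 0. Violating.
Others bid (4, 4, 18): truth gives 0; bid 18 gives 4 > 0. Violating.
Others bid (4, 4, 24): truth gives 0; bid 24 gives 4 > 0. Violating.
Others bid (4, 11, 4): truth gives 0; bid 11 gives 4 > 0. Violating.
Others bid (4, 4, 4): truth gives 4; no alternative beats it.
Others bid (4, 4, 8): truth gives 4; no alternative beats it.
(Checking all 125 profiles: 9 have a profitable deviation, 116 do not.)

9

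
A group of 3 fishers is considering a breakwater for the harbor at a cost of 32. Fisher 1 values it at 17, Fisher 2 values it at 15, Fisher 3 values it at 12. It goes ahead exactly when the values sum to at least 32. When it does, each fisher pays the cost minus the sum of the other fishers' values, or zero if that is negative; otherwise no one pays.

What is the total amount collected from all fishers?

8

Total value 44 ≥ cost 32, so it is built.
Fisher 1: others sum to 27; max(0, 32 - 27) = 5.
Fisher 2: others sum to 29; max(0, 32 - 29) = 3.
Fisher 3: others sum to 32; max(0, 32 - 32) = 0.
Total collected = 5 + 3 + 0 = 8.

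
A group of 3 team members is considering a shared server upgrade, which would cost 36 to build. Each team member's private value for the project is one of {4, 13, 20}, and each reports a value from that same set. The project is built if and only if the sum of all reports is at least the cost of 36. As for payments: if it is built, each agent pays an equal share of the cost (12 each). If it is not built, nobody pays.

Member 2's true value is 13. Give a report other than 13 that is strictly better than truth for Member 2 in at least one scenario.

Suppose Member 1 reports 4 and Member 3 reports 13.
Report 13: project not built, utility 0.
Report 20: project built, pays 12, utility 13 - 12 = 1.
So reporting 20 beats truth here (1 > 0).

20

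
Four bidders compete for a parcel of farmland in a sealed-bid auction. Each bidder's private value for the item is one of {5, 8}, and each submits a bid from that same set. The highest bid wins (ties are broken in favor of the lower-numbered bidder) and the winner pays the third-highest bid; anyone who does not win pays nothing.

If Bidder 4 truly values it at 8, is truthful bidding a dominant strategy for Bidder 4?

Yes

Check each profile of the others' bids and compare truth against every alternative bid.
Others bid (5, 5, 5): truth gives 3, best alternative gives 0.
Others bid (5, 5, 8): truth gives 0, best alternative gives 0.
Others bid (5, 8, 5): truth gives 0, best alternative gives 0.
Others bid (5, 8, 8): truth gives 0, best alternative gives 0.
Others bid (8, 5, 5): truth gives 0, best alternative gives 0.
Others bid (8, 5, 8): truth gives 0, best alternative gives 0.
(Remaining 2 profiles checked similarly; truth is weakly best in each.)
In every case the truthful bid is at least as good as any alternative, so it is a dominant strategy.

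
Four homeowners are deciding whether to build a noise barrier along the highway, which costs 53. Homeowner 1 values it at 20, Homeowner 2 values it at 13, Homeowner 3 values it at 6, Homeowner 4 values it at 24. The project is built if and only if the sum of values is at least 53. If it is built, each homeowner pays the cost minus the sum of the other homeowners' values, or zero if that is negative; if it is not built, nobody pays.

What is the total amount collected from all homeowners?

Total value 63 ≥ cost 53, so it is built.
Homeowner 1: others sum to 43; max(0, 53 - 43) = 10.
Homeowner 2: others sum to 50; max(0, 53 - 50) = 3.
Homeowner 3: others sum to 57; max(0, 53 - 57) = 0.
Homeowner 4: others sum to 39; max(0, 53 - 39) = 14.
Total collected = 10 + 3 + 0 + 14 = 27.

27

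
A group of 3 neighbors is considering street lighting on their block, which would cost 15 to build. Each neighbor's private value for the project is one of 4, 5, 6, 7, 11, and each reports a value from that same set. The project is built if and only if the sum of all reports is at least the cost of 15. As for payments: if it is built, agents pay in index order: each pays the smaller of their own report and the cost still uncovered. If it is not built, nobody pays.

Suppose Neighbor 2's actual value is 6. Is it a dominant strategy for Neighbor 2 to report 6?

No

Consider the case where Neighbor 1 reports 4 and Neighbor 3 reports 6.
Truthful report 6: project built, pays 6, utility 6 - 6 = 0.
Report 5 instead: project built, pays 5, utility 6 - 5 = 1.
Since 1 > 0, reporting 5 is strictly better here, so truthful reporting is not dominant.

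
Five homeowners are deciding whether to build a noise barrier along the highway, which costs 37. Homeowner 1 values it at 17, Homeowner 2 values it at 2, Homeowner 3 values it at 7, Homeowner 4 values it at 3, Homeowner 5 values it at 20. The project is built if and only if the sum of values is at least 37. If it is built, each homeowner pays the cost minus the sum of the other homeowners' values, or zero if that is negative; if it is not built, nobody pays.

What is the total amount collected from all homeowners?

Total value 49 ≥ cost 37, so it is built.
Homeowner 1: others sum to 32; max(0, 37 - 32) = 5.
Homeowner 2: others sum to 47; max(0, 37 - 47) = 0.
Homeowner 3: others sum to 42; max(0, 37 - 42) = 0.
Homeowner 4: others sum to 46; max(0, 37 - 46) = 0.
Homeowner 5: others sum to 29; max(0, 37 - 29) = 8.
Total collected = 5 + 0 + 0 + 0 + 8 = 13.

13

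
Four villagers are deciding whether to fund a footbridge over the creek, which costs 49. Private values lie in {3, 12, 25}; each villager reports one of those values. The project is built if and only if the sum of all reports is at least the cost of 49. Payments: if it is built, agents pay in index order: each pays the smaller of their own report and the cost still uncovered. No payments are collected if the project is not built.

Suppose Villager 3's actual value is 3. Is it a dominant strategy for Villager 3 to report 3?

Yes

Check each profile of the others' reports and compare truth against every alternative report.
Others report (3, 12, 25): truth gives 0, best alternative gives -9.
Others report (3, 25, 12): truth gives 0, best alternative gives -9.
Others report (3, 25, 25): truth gives 0, best alternative gives -9.
Others report (12, 3, 25): truth gives 0, best alternative gives -9.
Others report (12, 12, 25): truth gives 0, best alternative gives -9.
Others report (12, 25, 3): truth gives 0, best alternative gives -9.
(Remaining 21 profiles checked similarly; truth is weakly best in each.)
In every case the truthful report is at least as good as any alternative, so it is a dominant strategy.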